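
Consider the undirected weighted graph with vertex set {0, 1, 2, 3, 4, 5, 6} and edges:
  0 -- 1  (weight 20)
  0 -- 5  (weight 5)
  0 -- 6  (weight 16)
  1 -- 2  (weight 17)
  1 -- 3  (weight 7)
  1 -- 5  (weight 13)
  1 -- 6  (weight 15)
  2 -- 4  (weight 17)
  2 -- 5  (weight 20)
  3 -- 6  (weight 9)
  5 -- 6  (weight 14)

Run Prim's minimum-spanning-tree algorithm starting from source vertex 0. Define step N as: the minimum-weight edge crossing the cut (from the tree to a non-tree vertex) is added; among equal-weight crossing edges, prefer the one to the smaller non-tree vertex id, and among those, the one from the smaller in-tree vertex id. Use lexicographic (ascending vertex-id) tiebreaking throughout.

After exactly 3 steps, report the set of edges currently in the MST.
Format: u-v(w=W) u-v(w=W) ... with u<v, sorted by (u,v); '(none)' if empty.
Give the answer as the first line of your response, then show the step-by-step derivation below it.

0-5(w=5) 1-3(w=7) 1-5(w=13)

step 1: add edge 0-5 (w=5); MST = {0-5(w=5)}
step 2: add edge 1-5 (w=13); MST = {0-5(w=5) 1-5(w=13)}
step 3: add edge 1-3 (w=7); MST = {0-5(w=5) 1-3(w=7) 1-5(w=13)}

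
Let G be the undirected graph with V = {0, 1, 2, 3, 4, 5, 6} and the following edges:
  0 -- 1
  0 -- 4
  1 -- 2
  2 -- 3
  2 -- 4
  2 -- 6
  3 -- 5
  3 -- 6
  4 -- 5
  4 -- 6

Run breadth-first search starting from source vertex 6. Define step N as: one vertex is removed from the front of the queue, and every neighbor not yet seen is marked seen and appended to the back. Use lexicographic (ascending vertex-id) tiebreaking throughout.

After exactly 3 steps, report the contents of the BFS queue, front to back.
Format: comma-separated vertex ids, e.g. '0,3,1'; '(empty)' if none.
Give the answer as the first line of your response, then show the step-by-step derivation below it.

4,1,5

step 1: dequeue 6; queue=[2,3,4]; order=6
step 2: dequeue 2; queue=[3,4,1]; order=6,2
step 3: dequeue 3; queue=[4,1,5]; order=6,2,3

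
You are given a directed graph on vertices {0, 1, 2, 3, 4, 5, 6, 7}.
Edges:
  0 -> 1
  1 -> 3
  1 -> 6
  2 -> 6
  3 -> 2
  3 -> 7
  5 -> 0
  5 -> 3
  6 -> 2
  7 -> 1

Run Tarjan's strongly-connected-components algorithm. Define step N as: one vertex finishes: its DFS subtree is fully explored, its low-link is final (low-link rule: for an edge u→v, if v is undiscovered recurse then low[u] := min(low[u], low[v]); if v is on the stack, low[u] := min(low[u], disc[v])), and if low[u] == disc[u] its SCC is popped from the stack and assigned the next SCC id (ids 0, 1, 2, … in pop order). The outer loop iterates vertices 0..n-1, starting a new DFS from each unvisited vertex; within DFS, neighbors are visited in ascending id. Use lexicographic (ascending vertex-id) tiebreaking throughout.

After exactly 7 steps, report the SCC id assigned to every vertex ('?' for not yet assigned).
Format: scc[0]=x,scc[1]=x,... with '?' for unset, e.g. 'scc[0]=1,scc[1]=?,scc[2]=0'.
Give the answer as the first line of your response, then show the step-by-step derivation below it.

scc[0]=2,scc[1]=1,scc[2]=0,scc[3]=1,scc[4]=3,scc[5]=?,scc[6]=0,scc[7]=1

step 1: low=(low[0]=0,low[1]=1,low[2]=3,low[3]=2,low[4]=?,low[5]=?,low[6]=3,low[7]=?); scc=(scc[0]=?,scc[1]=?,scc[2]=?,scc[3]=?,scc[4]=?,scc[5]=?,scc[6]=?,scc[7]=?)
step 2: low=(low[0]=0,low[1]=1,low[2]=3,low[3]=2,low[4]=?,low[5]=?,low[6]=3,low[7]=?); scc=(scc[0]=?,scc[1]=?,scc[2]=0,scc[3]=?,scc[4]=?,scc[5]=?,scc[6]=0,scc[7]=?)
step 3: low=(low[0]=0,low[1]=1,low[2]=3,low[3]=2,low[4]=?,low[5]=?,low[6]=3,low[7]=1); scc=(scc[0]=?,scc[1]=?,scc[2]=0,scc[3]=?,scc[4]=?,scc[5]=?,scc[6]=0,scc[7]=?)
step 4: low=(low[0]=0,low[1]=1,low[2]=3,low[3]=1,low[4]=?,low[5]=?,low[6]=3,low[7]=1); scc=(scc[0]=?,scc[1]=?,scc[2]=0,scc[3]=?,scc[4]=?,scc[5]=?,scc[6]=0,scc[7]=?)
step 5: low=(low[0]=0,low[1]=1,low[2]=3,low[3]=1,low[4]=?,low[5]=?,low[6]=3,low[7]=1); scc=(scc[0]=?,scc[1]=1,scc[2]=0,scc[3]=1,scc[4]=?,scc[5]=?,scc[6]=0,scc[7]=1)
step 6: low=(low[0]=0,low[1]=1,low[2]=3,low[3]=1,low[4]=?,low[5]=?,low[6]=3,low[7]=1); scc=(scc[0]=2,scc[1]=1,scc[2]=0,scc[3]=1,scc[4]=?,scc[5]=?,scc[6]=0,scc[7]=1)
step 7: low=(low[0]=0,low[1]=1,low[2]=3,low[3]=1,low[4]=6,low[5]=?,low[6]=3,low[7]=1); scc=(scc[0]=2,scc[1]=1,scc[2]=0,scc[3]=1,scc[4]=3,scc[5]=?,scc[6]=0,scc[7]=1)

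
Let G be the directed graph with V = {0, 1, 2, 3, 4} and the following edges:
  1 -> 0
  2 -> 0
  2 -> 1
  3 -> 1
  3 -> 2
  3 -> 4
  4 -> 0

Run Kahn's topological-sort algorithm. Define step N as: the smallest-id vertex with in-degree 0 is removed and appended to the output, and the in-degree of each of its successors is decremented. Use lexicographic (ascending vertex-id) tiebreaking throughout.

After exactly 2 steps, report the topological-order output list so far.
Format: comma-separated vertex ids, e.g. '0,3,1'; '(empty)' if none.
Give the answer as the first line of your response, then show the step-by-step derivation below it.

3,2

step 1: output 3; order=[3]; indeg=(3,1,0,0,0)
step 2: output 2; order=[3,2]; indeg=(2,0,0,0,0)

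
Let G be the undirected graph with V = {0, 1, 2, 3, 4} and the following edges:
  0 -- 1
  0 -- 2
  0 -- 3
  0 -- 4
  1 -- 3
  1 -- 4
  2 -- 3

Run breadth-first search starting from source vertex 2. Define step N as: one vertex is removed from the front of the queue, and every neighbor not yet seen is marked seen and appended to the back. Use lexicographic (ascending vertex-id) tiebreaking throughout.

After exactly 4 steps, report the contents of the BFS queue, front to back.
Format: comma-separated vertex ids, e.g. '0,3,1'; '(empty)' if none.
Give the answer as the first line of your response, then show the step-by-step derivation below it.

4

step 1: dequeue 2; queue=[0,3]; order=2
step 2: dequeue 0; queue=[3,1,4]; order=2,0
step 3: dequeue 3; queue=[1,4]; order=2,0,3
step 4: dequeue 1; queue=[4]; order=2,0,3,1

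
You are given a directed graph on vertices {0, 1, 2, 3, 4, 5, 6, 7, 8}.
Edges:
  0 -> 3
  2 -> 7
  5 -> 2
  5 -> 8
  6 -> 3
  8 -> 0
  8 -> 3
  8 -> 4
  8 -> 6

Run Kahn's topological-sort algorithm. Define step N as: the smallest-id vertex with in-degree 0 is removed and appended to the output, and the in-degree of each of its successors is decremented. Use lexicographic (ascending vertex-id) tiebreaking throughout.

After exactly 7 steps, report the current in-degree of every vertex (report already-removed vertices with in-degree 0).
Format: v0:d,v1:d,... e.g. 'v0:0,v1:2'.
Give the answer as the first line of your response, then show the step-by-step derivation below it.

v0:0,v1:0,v2:0,v3:1,v4:0,v5:0,v6:0,v7:0,v8:0

step 1: output 1; order=[1]; indeg=(1,0,1,3,1,0,1,1,1)
step 2: output 5; order=[1,5]; indeg=(1,0,0,3,1,0,1,1,0)
step 3: output 2; order=[1,5,2]; indeg=(1,0,0,3,1,0,1,0,0)
step 4: output 7; order=[1,5,2,7]; indeg=(1,0,0,3,1,0,1,0,0)
step 5: output 8; order=[1,5,2,7,8]; indeg=(0,0,0,2,0,0,0,0,0)
step 6: output 0; order=[1,5,2,7,8,0]; indeg=(0,0,0,1,0,0,0,0,0)
step 7: output 4; order=[1,5,2,7,8,0,4]; indeg=(0,0,0,1,0,0,0,0,0)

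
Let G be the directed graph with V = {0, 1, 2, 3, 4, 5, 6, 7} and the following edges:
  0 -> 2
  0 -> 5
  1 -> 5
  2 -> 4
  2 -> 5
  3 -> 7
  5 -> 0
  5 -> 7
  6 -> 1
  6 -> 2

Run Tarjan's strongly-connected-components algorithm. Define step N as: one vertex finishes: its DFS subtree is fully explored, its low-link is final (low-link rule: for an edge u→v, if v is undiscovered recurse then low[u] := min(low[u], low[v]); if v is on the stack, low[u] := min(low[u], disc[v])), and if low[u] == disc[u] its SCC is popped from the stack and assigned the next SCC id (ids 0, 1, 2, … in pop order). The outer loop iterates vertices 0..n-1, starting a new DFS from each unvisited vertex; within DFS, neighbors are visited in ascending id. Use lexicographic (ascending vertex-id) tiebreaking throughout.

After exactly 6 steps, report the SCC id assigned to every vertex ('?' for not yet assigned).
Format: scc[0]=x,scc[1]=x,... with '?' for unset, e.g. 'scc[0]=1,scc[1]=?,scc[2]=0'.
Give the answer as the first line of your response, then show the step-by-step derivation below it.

scc[0]=2,scc[1]=3,scc[2]=2,scc[3]=?,scc[4]=0,scc[5]=2,scc[6]=?,scc[7]=1

step 1: low=(low[0]=0,low[1]=?,low[2]=1,low[3]=?,low[4]=2,low[5]=?,low[6]=?,low[7]=?); scc=(scc[0]=?,scc[1]=?,scc[2]=?,scc[3]=?,scc[4]=0,scc[5]=?,scc[6]=?,scc[7]=?)
step 2: low=(low[0]=0,low[1]=?,low[2]=1,low[3]=?,low[4]=2,low[5]=0,low[6]=?,low[7]=4); scc=(scc[0]=?,scc[1]=?,scc[2]=?,scc[3]=?,scc[4]=0,scc[5]=?,scc[6]=?,scc[7]=1)
step 3: low=(low[0]=0,low[1]=?,low[2]=1,low[3]=?,low[4]=2,low[5]=0,low[6]=?,low[7]=4); scc=(scc[0]=?,scc[1]=?,scc[2]=?,scc[3]=?,scc[4]=0,scc[5]=?,scc[6]=?,scc[7]=1)
step 4: low=(low[0]=0,low[1]=?,low[2]=0,low[3]=?,low[4]=2,low[5]=0,low[6]=?,low[7]=4); scc=(scc[0]=?,scc[1]=?,scc[2]=?,scc[3]=?,scc[4]=0,scc[5]=?,scc[6]=?,scc[7]=1)
step 5: low=(low[0]=0,low[1]=?,low[2]=0,low[3]=?,low[4]=2,low[5]=0,low[6]=?,low[7]=4); scc=(scc[0]=2,scc[1]=?,scc[2]=2,scc[3]=?,scc[4]=0,scc[5]=2,scc[6]=?,scc[7]=1)
step 6: low=(low[0]=0,low[1]=5,low[2]=0,low[3]=?,low[4]=2,low[5]=0,low[6]=?,low[7]=4); scc=(scc[0]=2,scc[1]=3,scc[2]=2,scc[3]=?,scc[4]=0,scc[5]=2,scc[6]=?,scc[7]=1)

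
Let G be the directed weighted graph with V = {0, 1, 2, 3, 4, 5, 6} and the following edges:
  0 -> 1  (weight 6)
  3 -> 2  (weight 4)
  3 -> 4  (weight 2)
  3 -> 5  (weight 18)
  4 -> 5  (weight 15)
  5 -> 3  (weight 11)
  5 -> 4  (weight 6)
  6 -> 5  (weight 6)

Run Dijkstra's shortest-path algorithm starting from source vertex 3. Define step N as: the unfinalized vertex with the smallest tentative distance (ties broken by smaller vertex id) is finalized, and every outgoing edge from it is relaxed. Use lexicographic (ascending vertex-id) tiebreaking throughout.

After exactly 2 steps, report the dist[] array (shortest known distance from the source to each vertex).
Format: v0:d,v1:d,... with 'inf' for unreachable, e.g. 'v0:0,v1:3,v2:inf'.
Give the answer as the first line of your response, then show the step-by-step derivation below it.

v0:inf,v1:inf,v2:4,v3:0,v4:2,v5:17,v6:inf

step 1: dist = v0:inf,v1:inf,v2:4,v3:0,v4:2,v5:18,v6:inf
step 2: dist = v0:inf,v1:inf,v2:4,v3:0,v4:2,v5:17,v6:inf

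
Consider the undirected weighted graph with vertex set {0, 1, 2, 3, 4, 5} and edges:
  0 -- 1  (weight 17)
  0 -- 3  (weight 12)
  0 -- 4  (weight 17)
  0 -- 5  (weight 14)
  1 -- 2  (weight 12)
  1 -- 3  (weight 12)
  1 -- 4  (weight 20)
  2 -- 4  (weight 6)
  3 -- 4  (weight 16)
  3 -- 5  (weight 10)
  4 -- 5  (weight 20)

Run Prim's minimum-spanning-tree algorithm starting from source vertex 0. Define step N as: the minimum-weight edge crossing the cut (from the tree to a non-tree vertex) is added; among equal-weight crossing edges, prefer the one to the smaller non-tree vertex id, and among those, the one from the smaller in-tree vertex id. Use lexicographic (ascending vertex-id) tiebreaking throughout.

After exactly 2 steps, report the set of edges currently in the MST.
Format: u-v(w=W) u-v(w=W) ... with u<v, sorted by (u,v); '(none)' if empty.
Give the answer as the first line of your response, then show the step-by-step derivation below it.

0-3(w=12) 3-5(w=10)

step 1: add edge 0-3 (w=12); MST = {0-3(w=12)}
step 2: add edge 3-5 (w=10); MST = {0-3(w=12) 3-5(w=10)}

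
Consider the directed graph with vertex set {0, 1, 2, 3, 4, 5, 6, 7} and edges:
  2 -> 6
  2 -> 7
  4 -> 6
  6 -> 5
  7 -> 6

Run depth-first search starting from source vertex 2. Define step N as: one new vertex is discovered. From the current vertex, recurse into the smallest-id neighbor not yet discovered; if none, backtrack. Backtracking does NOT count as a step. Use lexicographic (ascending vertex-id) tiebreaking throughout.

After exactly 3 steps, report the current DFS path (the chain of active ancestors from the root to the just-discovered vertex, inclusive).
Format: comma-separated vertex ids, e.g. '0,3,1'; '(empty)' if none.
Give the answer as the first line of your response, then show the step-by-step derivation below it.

2,6,5

step 1: discover 2; path=2; order=2
step 2: discover 6; path=2>6; order=2,6
step 3: discover 5; path=2>6>5; order=2,6,5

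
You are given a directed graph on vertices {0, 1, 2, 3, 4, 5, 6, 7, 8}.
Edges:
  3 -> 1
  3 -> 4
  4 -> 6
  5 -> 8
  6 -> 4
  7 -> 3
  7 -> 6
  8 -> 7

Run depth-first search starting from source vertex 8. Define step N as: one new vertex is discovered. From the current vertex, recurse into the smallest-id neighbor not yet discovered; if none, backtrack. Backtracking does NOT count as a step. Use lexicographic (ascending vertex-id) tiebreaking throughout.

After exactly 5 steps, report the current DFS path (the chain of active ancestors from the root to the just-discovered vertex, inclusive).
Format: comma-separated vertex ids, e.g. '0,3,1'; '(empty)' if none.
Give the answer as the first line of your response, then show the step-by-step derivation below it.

8,7,3,4

step 1: discover 8; path=8; order=8
step 2: discover 7; path=8>7; order=8,7
step 3: discover 3; path=8>7>3; order=8,7,3
step 4: discover 1; path=8>7>3>1; order=8,7,3,1
step 5: discover 4; path=8>7>3>4; order=8,7,3,1,4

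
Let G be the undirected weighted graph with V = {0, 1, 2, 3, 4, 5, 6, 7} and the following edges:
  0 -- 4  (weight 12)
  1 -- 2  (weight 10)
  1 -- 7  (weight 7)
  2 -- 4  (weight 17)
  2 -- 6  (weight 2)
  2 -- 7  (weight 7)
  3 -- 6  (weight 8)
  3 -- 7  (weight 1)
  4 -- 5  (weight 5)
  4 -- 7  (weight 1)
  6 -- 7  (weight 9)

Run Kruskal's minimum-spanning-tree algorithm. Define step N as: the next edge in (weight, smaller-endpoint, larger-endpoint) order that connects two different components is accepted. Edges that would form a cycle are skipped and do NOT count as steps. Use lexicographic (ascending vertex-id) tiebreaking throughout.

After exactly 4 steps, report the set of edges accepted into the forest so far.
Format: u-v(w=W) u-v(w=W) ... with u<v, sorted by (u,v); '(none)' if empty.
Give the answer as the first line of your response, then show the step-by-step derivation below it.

2-6(w=2) 3-7(w=1) 4-5(w=5) 4-7(w=1)

step 1: add edge 3-7 (w=1); MST = {3-7(w=1)}
step 2: add edge 4-7 (w=1); MST = {3-7(w=1) 4-7(w=1)}
step 3: add edge 2-6 (w=2); MST = {2-6(w=2) 3-7(w=1) 4-7(w=1)}
step 4: add edge 4-5 (w=5); MST = {2-6(w=2) 3-7(w=1) 4-5(w=5) 4-7(w=1)}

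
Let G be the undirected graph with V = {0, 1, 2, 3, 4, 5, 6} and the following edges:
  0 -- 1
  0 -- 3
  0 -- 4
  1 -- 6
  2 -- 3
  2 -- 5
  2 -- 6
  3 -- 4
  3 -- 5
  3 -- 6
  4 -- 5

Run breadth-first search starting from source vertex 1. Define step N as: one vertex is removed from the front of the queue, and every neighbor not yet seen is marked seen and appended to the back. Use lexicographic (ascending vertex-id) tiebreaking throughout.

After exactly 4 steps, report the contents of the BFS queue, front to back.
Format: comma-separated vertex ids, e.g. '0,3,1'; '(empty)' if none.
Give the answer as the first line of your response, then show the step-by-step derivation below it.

4,2,5

step 1: dequeue 1; queue=[0,6]; order=1
step 2: dequeue 0; queue=[6,3,4]; order=1,0
step 3: dequeue 6; queue=[3,4,2]; order=1,0,6
step 4: dequeue 3; queue=[4,2,5]; order=1,0,6,3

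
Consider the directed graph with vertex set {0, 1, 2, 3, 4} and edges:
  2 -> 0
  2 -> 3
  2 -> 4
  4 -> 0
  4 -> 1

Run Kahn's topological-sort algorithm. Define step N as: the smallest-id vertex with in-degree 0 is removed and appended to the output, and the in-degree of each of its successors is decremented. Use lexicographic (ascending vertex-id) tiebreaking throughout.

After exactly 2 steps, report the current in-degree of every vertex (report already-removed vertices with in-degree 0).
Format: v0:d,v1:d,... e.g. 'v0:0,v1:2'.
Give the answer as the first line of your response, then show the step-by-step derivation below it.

v0:1,v1:1,v2:0,v3:0,v4:0

step 1: output 2; order=[2]; indeg=(1,1,0,0,0)
step 2: output 3; order=[2,3]; indeg=(1,1,0,0,0)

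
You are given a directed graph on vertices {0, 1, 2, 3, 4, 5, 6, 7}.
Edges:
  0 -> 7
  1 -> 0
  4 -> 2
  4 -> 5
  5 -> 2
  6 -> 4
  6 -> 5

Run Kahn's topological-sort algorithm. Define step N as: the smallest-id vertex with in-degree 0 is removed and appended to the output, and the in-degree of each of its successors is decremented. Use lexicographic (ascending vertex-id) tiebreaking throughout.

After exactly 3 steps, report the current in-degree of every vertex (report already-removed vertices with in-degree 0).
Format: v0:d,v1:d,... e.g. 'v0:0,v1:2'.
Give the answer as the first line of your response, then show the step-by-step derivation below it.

v0:0,v1:0,v2:2,v3:0,v4:1,v5:2,v6:0,v7:0

step 1: output 1; order=[1]; indeg=(0,0,2,0,1,2,0,1)
step 2: output 0; order=[1,0]; indeg=(0,0,2,0,1,2,0,0)
step 3: output 3; order=[1,0,3]; indeg=(0,0,2,0,1,2,0,0)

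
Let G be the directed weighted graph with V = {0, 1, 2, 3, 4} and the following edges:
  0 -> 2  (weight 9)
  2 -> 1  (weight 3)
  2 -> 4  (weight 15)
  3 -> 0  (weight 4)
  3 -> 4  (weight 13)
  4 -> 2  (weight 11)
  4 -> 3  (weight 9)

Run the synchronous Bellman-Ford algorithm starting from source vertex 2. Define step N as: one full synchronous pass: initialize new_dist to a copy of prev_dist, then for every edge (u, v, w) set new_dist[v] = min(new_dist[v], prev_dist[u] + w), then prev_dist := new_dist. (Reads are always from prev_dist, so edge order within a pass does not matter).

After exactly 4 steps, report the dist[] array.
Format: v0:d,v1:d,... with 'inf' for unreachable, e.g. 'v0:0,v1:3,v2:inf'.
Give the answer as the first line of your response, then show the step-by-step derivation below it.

v0:28,v1:3,v2:0,v3:24,v4:15

step 1: dist = v0:inf,v1:3,v2:0,v3:inf,v4:15
step 2: dist = v0:inf,v1:3,v2:0,v3:24,v4:15
step 3: dist = v0:28,v1:3,v2:0,v3:24,v4:15
step 4: dist = v0:28,v1:3,v2:0,v3:24,v4:15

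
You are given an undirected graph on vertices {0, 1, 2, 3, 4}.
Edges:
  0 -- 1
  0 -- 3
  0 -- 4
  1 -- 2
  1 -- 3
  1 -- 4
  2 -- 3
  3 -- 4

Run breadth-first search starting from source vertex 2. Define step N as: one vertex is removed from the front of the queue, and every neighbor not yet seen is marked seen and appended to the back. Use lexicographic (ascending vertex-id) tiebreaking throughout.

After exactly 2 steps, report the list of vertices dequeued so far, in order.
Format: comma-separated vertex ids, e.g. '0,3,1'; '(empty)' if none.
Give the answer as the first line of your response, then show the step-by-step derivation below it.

2,1

step 1: dequeue 2; queue=[1,3]; order=2
step 2: dequeue 1; queue=[3,0,4]; order=2,1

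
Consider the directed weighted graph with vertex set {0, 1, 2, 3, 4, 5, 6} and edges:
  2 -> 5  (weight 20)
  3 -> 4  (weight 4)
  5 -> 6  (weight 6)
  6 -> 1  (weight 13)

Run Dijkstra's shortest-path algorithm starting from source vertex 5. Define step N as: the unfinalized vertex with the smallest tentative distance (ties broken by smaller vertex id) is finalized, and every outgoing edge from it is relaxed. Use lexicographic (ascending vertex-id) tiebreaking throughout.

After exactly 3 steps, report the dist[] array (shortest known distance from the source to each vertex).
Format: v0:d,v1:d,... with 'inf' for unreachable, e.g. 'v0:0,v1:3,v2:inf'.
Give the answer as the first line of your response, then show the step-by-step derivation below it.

v0:inf,v1:19,v2:inf,v3:inf,v4:inf,v5:0,v6:6

step 1: dist = v0:inf,v1:inf,v2:inf,v3:inf,v4:inf,v5:0,v6:6
step 2: dist = v0:inf,v1:19,v2:inf,v3:inf,v4:inf,v5:0,v6:6
step 3: dist = v0:inf,v1:19,v2:inf,v3:inf,v4:inf,v5:0,v6:6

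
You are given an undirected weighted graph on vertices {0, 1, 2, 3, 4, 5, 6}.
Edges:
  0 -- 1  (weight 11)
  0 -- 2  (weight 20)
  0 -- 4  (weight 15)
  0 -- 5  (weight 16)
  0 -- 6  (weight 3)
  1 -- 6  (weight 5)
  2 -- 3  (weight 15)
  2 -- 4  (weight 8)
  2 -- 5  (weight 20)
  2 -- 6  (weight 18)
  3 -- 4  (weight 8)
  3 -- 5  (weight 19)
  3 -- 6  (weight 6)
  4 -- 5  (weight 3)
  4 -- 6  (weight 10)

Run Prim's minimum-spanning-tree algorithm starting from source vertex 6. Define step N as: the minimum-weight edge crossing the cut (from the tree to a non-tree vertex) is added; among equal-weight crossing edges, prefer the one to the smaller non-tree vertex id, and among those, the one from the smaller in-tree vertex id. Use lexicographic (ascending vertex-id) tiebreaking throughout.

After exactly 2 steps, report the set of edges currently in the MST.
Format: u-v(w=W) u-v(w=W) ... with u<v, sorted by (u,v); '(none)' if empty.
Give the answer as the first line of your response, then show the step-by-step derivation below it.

0-6(w=3) 1-6(w=5)

step 1: add edge 0-6 (w=3); MST = {0-6(w=3)}
step 2: add edge 1-6 (w=5); MST = {0-6(w=3) 1-6(w=5)}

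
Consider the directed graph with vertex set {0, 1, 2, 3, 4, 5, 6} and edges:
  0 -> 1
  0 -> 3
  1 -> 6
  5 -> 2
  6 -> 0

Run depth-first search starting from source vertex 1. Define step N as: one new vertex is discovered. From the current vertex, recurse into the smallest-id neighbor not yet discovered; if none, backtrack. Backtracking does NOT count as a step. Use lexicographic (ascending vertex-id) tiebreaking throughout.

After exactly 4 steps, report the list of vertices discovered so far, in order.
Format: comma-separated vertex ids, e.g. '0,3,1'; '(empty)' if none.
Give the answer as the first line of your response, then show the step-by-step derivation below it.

1,6,0,3

step 1: discover 1; path=1; order=1
step 2: discover 6; path=1>6; order=1,6
step 3: discover 0; path=1>6>0; order=1,6,0
step 4: discover 3; path=1>6>0>3; order=1,6,0,3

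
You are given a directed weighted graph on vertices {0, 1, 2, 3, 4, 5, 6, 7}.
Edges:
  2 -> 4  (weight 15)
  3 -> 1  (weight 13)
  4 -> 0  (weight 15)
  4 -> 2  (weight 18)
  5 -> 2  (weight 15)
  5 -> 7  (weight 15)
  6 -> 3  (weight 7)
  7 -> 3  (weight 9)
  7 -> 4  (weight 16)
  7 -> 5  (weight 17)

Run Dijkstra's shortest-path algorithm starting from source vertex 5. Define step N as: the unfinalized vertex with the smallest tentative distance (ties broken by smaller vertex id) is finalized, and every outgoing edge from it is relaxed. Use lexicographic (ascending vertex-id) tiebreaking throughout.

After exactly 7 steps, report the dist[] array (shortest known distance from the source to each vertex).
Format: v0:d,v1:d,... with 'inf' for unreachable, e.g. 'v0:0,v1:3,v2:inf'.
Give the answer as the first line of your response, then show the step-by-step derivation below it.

v0:45,v1:37,v2:15,v3:24,v4:30,v5:0,v6:inf,v7:15

step 1: dist = v0:inf,v1:inf,v2:15,v3:inf,v4:inf,v5:0,v6:inf,v7:15
step 2: dist = v0:inf,v1:inf,v2:15,v3:inf,v4:30,v5:0,v6:inf,v7:15
step 3: dist = v0:inf,v1:inf,v2:15,v3:24,v4:30,v5:0,v6:inf,v7:15
step 4: dist = v0:inf,v1:37,v2:15,v3:24,v4:30,v5:0,v6:inf,v7:15
step 5: dist = v0:45,v1:37,v2:15,v3:24,v4:30,v5:0,v6:inf,v7:15
step 6: dist = v0:45,v1:37,v2:15,v3:24,v4:30,v5:0,v6:inf,v7:15
step 7: dist = v0:45,v1:37,v2:15,v3:24,v4:30,v5:0,v6:inf,v7:15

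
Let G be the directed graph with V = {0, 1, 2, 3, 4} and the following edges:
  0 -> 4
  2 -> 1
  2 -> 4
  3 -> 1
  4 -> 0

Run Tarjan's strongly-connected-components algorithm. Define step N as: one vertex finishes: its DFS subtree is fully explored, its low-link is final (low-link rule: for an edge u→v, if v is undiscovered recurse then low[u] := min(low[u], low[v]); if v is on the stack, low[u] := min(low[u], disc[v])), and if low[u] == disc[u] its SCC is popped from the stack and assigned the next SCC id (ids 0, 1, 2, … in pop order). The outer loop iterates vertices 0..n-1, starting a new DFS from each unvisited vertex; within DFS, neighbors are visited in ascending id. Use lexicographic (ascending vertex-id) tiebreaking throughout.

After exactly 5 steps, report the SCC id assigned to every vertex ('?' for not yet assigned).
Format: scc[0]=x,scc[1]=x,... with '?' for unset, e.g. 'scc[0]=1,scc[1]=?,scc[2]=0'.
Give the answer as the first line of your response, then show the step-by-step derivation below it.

scc[0]=0,scc[1]=1,scc[2]=2,scc[3]=3,scc[4]=0

step 1: low=(low[0]=0,low[1]=?,low[2]=?,low[3]=?,low[4]=0); scc=(scc[0]=?,scc[1]=?,scc[2]=?,scc[3]=?,scc[4]=?)
step 2: low=(low[0]=0,low[1]=?,low[2]=?,low[3]=?,low[4]=0); scc=(scc[0]=0,scc[1]=?,scc[2]=?,scc[3]=?,scc[4]=0)
step 3: low=(low[0]=0,low[1]=2,low[2]=?,low[3]=?,low[4]=0); scc=(scc[0]=0,scc[1]=1,scc[2]=?,scc[3]=?,scc[4]=0)
step 4: low=(low[0]=0,low[1]=2,low[2]=3,low[3]=?,low[4]=0); scc=(scc[0]=0,scc[1]=1,scc[2]=2,scc[3]=?,scc[4]=0)
step 5: low=(low[0]=0,low[1]=2,low[2]=3,low[3]=4,low[4]=0); scc=(scc[0]=0,scc[1]=1,scc[2]=2,scc[3]=3,scc[4]=0)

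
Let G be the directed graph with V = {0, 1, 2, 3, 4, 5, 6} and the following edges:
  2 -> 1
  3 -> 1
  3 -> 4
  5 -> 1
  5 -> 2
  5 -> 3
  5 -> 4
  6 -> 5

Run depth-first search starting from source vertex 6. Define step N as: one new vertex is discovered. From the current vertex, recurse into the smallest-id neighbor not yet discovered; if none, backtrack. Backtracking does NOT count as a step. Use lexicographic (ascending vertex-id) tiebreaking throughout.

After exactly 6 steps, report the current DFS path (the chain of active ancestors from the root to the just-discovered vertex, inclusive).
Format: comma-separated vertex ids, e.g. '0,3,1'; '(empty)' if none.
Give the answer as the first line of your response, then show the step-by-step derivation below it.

6,5,3,4

step 1: discover 6; path=6; order=6
step 2: discover 5; path=6>5; order=6,5
step 3: discover 1; path=6>5>1; order=6,5,1
step 4: discover 2; path=6>5>2; order=6,5,1,2
step 5: discover 3; path=6>5>3; order=6,5,1,2,3
step 6: discover 4; path=6>5>3>4; order=6,5,1,2,3,4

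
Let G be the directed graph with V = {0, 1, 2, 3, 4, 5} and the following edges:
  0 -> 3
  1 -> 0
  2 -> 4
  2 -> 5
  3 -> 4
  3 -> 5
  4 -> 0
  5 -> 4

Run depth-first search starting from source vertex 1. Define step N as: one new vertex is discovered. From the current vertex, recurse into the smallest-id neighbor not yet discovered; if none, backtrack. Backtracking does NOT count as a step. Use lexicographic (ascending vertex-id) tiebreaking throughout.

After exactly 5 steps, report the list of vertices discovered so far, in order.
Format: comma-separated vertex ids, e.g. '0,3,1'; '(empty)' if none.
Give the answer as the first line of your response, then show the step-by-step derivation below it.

1,0,3,4,5

step 1: discover 1; path=1; order=1
step 2: discover 0; path=1>0; order=1,0
step 3: discover 3; path=1>0>3; order=1,0,3
step 4: discover 4; path=1>0>3>4; order=1,0,3,4
step 5: discover 5; path=1>0>3>5; order=1,0,3,4,5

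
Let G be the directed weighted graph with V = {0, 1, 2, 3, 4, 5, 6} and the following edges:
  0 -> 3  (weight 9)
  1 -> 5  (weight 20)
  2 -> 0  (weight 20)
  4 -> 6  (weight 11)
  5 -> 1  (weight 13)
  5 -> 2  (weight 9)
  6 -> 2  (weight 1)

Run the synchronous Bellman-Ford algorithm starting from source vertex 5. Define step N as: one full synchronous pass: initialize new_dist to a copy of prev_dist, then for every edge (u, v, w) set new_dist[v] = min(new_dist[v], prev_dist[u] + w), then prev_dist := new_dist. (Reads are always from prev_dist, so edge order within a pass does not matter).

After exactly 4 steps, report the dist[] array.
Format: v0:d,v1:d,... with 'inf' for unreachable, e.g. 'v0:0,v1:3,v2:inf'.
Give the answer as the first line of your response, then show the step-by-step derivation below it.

v0:29,v1:13,v2:9,v3:38,v4:inf,v5:0,v6:inf

step 1: dist = v0:inf,v1:13,v2:9,v3:inf,v4:inf,v5:0,v6:inf
step 2: dist = v0:29,v1:13,v2:9,v3:inf,v4:inf,v5:0,v6:inf
step 3: dist = v0:29,v1:13,v2:9,v3:38,v4:inf,v5:0,v6:inf
step 4: dist = v0:29,v1:13,v2:9,v3:38,v4:inf,v5:0,v6:inf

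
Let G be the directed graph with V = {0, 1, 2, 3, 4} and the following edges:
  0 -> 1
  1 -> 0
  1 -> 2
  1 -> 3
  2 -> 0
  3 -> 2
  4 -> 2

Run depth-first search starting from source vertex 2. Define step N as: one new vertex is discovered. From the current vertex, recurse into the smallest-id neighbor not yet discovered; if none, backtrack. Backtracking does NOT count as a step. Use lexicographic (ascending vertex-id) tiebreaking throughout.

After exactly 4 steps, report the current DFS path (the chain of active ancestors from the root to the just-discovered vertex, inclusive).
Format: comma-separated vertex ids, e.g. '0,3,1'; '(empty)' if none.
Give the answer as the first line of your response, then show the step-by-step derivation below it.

2,0,1,3

step 1: discover 2; path=2; order=2
step 2: discover 0; path=2>0; order=2,0
step 3: discover 1; path=2>0>1; order=2,0,1
step 4: discover 3; path=2>0>1>3; order=2,0,1,3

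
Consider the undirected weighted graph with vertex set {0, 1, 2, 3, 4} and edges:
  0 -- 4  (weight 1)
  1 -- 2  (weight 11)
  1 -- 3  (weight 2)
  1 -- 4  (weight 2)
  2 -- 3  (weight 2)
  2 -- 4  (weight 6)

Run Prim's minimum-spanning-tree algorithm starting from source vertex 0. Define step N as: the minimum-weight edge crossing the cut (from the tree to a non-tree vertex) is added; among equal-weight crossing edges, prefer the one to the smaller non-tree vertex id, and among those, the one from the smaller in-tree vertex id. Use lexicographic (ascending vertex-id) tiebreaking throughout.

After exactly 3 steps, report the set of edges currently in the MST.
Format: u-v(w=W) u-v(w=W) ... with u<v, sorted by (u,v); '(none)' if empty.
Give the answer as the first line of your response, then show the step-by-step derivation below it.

0-4(w=1) 1-3(w=2) 1-4(w=2)

step 1: add edge 0-4 (w=1); MST = {0-4(w=1)}
step 2: add edge 1-4 (w=2); MST = {0-4(w=1) 1-4(w=2)}
step 3: add edge 1-3 (w=2); MST = {0-4(w=1) 1-3(w=2) 1-4(w=2)}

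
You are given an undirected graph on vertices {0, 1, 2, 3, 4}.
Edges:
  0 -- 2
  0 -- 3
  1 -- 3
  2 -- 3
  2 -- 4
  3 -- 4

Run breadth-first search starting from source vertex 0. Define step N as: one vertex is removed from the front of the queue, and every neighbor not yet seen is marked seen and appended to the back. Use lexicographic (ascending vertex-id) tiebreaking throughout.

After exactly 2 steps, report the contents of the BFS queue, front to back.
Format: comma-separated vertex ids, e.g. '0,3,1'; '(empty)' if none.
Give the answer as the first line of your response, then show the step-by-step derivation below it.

3,4

step 1: dequeue 0; queue=[2,3]; order=0
step 2: dequeue 2; queue=[3,4]; order=0,2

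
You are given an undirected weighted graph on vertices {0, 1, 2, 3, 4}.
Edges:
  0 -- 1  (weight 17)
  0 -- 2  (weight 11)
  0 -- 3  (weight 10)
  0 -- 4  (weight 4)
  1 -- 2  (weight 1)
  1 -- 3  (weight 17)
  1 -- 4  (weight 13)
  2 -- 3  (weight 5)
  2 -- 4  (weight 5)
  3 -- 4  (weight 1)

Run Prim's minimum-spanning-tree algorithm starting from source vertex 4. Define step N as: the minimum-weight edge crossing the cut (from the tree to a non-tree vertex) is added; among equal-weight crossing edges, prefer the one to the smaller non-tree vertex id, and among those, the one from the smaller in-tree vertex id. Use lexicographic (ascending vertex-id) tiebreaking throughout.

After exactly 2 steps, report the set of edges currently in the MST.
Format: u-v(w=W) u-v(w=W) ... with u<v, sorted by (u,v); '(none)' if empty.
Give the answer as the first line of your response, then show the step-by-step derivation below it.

0-4(w=4) 3-4(w=1)

step 1: add edge 3-4 (w=1); MST = {3-4(w=1)}
step 2: add edge 0-4 (w=4); MST = {0-4(w=4) 3-4(w=1)}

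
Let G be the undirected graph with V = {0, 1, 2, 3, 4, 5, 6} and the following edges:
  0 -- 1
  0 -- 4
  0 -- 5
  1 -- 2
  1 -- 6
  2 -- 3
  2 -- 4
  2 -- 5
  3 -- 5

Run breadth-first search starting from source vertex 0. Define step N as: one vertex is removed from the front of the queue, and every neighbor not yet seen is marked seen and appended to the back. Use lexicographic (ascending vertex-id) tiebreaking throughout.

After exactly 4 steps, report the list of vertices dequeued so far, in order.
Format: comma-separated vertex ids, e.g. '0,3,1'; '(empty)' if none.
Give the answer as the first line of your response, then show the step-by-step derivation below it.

0,1,4,5

step 1: dequeue 0; queue=[1,4,5]; order=0
step 2: dequeue 1; queue=[4,5,2,6]; order=0,1
step 3: dequeue 4; queue=[5,2,6]; order=0,1,4
step 4: dequeue 5; queue=[2,6,3]; order=0,1,4,5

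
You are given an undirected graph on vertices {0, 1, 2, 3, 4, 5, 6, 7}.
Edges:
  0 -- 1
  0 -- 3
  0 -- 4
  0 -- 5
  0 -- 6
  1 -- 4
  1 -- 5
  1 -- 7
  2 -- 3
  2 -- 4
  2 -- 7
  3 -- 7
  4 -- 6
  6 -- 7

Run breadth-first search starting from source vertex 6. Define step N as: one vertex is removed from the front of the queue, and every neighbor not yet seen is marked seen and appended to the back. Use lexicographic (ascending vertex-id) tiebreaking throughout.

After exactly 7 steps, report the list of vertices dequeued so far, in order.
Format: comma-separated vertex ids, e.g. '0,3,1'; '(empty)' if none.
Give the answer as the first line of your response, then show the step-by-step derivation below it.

6,0,4,7,1,3,5

step 1: dequeue 6; queue=[0,4,7]; order=6
step 2: dequeue 0; queue=[4,7,1,3,5]; order=6,0
step 3: dequeue 4; queue=[7,1,3,5,2]; order=6,0,4
step 4: dequeue 7; queue=[1,3,5,2]; order=6,0,4,7
step 5: dequeue 1; queue=[3,5,2]; order=6,0,4,7,1
step 6: dequeue 3; queue=[5,2]; order=6,0,4,7,1,3
step 7: dequeue 5; queue=[2]; order=6,0,4,7,1,3,5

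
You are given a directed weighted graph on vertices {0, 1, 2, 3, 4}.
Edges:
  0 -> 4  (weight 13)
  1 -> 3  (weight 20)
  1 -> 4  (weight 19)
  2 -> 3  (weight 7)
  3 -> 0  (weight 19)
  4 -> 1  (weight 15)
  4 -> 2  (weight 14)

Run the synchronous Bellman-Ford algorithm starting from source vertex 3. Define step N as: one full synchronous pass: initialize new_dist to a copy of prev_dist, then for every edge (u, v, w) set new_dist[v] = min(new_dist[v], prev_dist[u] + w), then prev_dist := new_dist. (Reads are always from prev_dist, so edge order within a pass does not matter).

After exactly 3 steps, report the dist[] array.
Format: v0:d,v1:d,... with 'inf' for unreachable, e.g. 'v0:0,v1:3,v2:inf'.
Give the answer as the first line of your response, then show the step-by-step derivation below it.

v0:19,v1:47,v2:46,v3:0,v4:32

step 1: dist = v0:19,v1:inf,v2:inf,v3:0,v4:inf
step 2: dist = v0:19,v1:inf,v2:inf,v3:0,v4:32
step 3: dist = v0:19,v1:47,v2:46,v3:0,v4:32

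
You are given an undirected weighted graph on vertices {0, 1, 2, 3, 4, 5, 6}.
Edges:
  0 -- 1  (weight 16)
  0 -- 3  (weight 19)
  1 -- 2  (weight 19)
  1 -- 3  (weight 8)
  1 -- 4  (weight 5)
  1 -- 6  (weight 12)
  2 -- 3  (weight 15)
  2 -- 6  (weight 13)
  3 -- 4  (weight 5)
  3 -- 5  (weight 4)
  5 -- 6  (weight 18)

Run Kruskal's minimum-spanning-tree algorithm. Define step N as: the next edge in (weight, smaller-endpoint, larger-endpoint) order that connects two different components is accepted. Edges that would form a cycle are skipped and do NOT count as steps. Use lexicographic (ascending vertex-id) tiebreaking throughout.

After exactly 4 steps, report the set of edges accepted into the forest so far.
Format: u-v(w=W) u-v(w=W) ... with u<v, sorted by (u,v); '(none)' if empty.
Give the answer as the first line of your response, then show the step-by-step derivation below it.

1-4(w=5) 1-6(w=12) 3-4(w=5) 3-5(w=4)

step 1: add edge 3-5 (w=4); MST = {3-5(w=4)}
step 2: add edge 1-4 (w=5); MST = {1-4(w=5) 3-5(w=4)}
step 3: add edge 3-4 (w=5); MST = {1-4(w=5) 3-4(w=5) 3-5(w=4)}
step 4: add edge 1-6 (w=12); MST = {1-4(w=5) 1-6(w=12) 3-4(w=5) 3-5(w=4)}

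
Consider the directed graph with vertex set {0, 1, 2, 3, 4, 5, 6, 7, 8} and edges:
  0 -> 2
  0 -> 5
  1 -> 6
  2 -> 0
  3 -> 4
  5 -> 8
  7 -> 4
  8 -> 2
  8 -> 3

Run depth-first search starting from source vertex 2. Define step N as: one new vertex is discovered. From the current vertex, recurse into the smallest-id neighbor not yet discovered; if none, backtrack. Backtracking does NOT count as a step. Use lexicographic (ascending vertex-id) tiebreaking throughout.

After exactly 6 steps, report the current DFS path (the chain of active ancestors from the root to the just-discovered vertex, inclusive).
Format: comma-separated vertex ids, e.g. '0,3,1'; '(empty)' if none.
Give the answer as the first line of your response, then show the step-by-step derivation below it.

2,0,5,8,3,4

step 1: discover 2; path=2; order=2
step 2: discover 0; path=2>0; order=2,0
step 3: discover 5; path=2>0>5; order=2,0,5
step 4: discover 8; path=2>0>5>8; order=2,0,5,8
step 5: discover 3; path=2>0>5>8>3; order=2,0,5,8,3
step 6: discover 4; path=2>0>5>8>3>4; order=2,0,5,8,3,4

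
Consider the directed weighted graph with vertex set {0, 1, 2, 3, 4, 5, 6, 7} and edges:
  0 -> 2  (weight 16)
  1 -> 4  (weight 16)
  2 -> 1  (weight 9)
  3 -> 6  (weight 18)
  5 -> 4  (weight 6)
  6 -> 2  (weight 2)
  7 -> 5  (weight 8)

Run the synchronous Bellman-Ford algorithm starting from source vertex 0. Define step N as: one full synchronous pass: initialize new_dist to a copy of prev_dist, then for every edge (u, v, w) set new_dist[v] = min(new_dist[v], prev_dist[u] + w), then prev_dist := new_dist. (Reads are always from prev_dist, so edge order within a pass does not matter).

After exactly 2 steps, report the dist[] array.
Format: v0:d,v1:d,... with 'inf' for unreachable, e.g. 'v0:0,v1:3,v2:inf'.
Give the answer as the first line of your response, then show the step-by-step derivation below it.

v0:0,v1:25,v2:16,v3:inf,v4:inf,v5:inf,v6:inf,v7:inf

step 1: dist = v0:0,v1:inf,v2:16,v3:inf,v4:inf,v5:inf,v6:inf,v7:inf
step 2: dist = v0:0,v1:25,v2:16,v3:inf,v4:inf,v5:inf,v6:inf,v7:inf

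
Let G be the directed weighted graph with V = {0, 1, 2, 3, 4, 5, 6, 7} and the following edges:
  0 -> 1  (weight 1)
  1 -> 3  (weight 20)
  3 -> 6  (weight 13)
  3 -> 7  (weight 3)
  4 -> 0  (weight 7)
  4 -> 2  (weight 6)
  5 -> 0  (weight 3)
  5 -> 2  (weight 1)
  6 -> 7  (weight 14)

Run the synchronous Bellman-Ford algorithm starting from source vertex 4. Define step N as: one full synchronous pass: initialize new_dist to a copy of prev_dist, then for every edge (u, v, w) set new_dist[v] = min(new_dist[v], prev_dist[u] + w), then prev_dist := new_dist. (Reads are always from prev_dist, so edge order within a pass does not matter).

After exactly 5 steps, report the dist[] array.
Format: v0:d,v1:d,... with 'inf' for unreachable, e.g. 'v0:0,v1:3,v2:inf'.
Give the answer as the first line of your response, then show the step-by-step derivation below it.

v0:7,v1:8,v2:6,v3:28,v4:0,v5:inf,v6:41,v7:31

step 1: dist = v0:7,v1:inf,v2:6,v3:inf,v4:0,v5:inf,v6:inf,v7:inf
step 2: dist = v0:7,v1:8,v2:6,v3:inf,v4:0,v5:inf,v6:inf,v7:inf
step 3: dist = v0:7,v1:8,v2:6,v3:28,v4:0,v5:inf,v6:inf,v7:inf
step 4: dist = v0:7,v1:8,v2:6,v3:28,v4:0,v5:inf,v6:41,v7:31
step 5: dist = v0:7,v1:8,v2:6,v3:28,v4:0,v5:inf,v6:41,v7:31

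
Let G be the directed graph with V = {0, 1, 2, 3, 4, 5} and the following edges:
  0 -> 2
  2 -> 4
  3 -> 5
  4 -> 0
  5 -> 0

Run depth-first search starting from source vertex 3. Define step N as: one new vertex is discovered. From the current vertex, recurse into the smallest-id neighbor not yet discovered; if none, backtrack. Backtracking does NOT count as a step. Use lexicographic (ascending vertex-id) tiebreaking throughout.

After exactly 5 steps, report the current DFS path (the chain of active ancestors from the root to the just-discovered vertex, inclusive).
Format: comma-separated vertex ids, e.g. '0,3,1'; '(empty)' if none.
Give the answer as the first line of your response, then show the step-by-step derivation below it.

3,5,0,2,4

step 1: discover 3; path=3; order=3
step 2: discover 5; path=3>5; order=3,5
step 3: discover 0; path=3>5>0; order=3,5,0
step 4: discover 2; path=3>5>0>2; order=3,5,0,2
step 5: discover 4; path=3>5>0>2>4; order=3,5,0,2,4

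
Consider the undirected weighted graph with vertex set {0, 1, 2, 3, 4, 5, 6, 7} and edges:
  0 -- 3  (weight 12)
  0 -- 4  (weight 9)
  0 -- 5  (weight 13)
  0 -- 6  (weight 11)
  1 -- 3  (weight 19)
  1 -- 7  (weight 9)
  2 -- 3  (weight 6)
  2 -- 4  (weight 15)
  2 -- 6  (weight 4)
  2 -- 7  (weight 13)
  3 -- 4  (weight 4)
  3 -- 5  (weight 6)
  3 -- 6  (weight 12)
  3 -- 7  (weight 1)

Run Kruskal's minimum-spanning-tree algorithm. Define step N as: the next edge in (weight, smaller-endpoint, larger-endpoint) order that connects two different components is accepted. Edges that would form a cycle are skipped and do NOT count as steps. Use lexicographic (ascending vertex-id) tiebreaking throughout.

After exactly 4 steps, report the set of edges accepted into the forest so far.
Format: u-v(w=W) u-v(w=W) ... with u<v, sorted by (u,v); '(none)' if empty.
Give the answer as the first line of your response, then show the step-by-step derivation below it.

2-3(w=6) 2-6(w=4) 3-4(w=4) 3-7(w=1)

step 1: add edge 3-7 (w=1); MST = {3-7(w=1)}
step 2: add edge 2-6 (w=4); MST = {2-6(w=4) 3-7(w=1)}
step 3: add edge 3-4 (w=4); MST = {2-6(w=4) 3-4(w=4) 3-7(w=1)}
step 4: add edge 2-3 (w=6); MST = {2-3(w=6) 2-6(w=4) 3-4(w=4) 3-7(w=1)}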